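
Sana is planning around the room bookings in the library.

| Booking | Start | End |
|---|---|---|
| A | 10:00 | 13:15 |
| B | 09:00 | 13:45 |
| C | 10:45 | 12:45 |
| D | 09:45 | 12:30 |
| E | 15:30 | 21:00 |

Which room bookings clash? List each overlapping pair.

A & B, A & C, A & D, B & C, B & D, C & D

Check each pair: they overlap iff neither finishes before the other starts.
Sorted by start: B, D, A, C, E.
D starts before B ends → B and D overlap.
A starts before B ends → B and A overlap.
C starts before B ends → B and C overlap.
E starts after B ends.
A starts before D ends → D and A overlap.
C starts before D ends → D and C overlap.
E starts after D ends.
C starts before A ends → A and C overlap.
E starts after A ends.
E starts after C ends.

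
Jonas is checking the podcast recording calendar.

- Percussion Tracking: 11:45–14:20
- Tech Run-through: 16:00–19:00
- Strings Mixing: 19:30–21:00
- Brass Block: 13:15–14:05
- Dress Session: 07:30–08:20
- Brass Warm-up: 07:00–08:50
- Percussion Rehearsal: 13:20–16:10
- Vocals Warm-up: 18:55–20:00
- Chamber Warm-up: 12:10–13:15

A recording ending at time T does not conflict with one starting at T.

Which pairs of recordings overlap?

Sorted by start: Brass Warm-up, Dress Session, Percussion Tracking, Chamber Warm-up, Brass Block, Percussion Rehearsal, Tech Run-through, Vocals Warm-up, Strings Mixing.
Dress Session starts before Brass Warm-up ends → Brass Warm-up and Dress Session overlap.
Percussion Tracking starts after Brass Warm-up ends, so Brass Warm-up has no further overlaps.
Percussion Tracking starts after Dress Session ends, so Dress Session has no further overlaps.
Chamber Warm-up starts before Percussion Tracking ends → Percussion Tracking and Chamber Warm-up overlap.
Brass Block starts before Percussion Tracking ends → Percussion Tracking and Brass Block overlap.
Percussion Rehearsal starts before Percussion Tracking ends → Percussion Tracking and Percussion Rehearsal overlap.
Tech Run-through starts after Percussion Tracking ends, so Percussion Tracking has no further overlaps.
Brass Block starts exactly when Chamber Warm-up ends (back-to-back, no overlap), so Chamber Warm-up has no further overlaps.
Percussion Rehearsal starts before Brass Block ends → Brass Block and Percussion Rehearsal overlap.
Tech Run-through starts after Brass Block ends, so Brass Block has no further overlaps.
Tech Run-through starts before Percussion Rehearsal ends → Percussion Rehearsal and Tech Run-through overlap.
Vocals Warm-up starts after Percussion Rehearsal ends, so Percussion Rehearsal has no further overlaps.
Vocals Warm-up starts before Tech Run-through ends → Tech Run-through and Vocals Warm-up overlap.
Strings Mixing starts after Tech Run-through ends.
Strings Mixing starts before Vocals Warm-up ends → Vocals Warm-up and Strings Mixing overlap.

Brass Block & Percussion Rehearsal, Brass Block & Percussion Tracking, Brass Warm-up & Dress Session, Chamber Warm-up & Percussion Tracking, Percussion Rehearsal & Percussion Tracking, Percussion Rehearsal & Tech Run-through, Strings Mixing & Vocals Warm-up, Tech Run-through & Vocals Warm-up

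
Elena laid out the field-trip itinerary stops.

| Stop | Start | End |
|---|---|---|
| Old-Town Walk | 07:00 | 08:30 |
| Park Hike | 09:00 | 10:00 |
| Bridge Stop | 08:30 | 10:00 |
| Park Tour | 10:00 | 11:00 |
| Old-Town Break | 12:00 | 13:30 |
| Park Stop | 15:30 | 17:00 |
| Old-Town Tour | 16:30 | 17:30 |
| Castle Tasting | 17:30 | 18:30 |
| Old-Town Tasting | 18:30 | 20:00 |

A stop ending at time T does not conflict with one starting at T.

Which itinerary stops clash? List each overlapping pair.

Sorted by start: Old-Town Walk, Bridge Stop, Park Hike, Park Tour, Old-Town Break, Park Stop, Old-Town Tour, Castle Tasting, Old-Town Tasting.
Bridge Stop starts exactly when Old-Town Walk ends (back-to-back, no overlap), so Old-Town Walk has no further overlaps.
Park Hike starts before Bridge Stop ends → Bridge Stop and Park Hike overlap.
Park Tour starts exactly when Bridge Stop ends (back-to-back, no overlap), so Bridge Stop has no further overlaps.
Park Tour starts exactly when Park Hike ends (back-to-back, no overlap), so Park Hike has no further overlaps.
Old-Town Break starts after Park Tour ends, so Park Tour has no further overlaps.
Park Stop starts after Old-Town Break ends, so Old-Town Break has no further overlaps.
Old-Town Tour starts before Park Stop ends → Park Stop and Old-Town Tour overlap.
Castle Tasting starts after Park Stop ends, so Park Stop has no further overlaps.
Castle Tasting starts exactly when Old-Town Tour ends (back-to-back, no overlap), so Old-Town Tour has no further overlaps.
Old-Town Tasting starts exactly when Castle Tasting ends (back-to-back, no overlap).

Bridge Stop & Park Hike, Old-Town Tour & Park Stop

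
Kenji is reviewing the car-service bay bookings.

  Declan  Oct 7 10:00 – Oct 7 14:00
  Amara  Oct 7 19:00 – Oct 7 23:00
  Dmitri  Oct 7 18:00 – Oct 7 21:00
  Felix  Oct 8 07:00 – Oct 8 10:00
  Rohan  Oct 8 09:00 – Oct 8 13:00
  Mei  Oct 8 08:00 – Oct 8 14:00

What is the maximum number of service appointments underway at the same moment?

3

Sweep the timeline, counting +1 at each start and −1 at each end (ends before starts at a tie):
Oct 7 10:00 start Declan → 1
Oct 7 14:00 end Declan → 0
Oct 7 18:00 start Dmitri → 1
Oct 7 19:00 start Amara → 2
Oct 7 21:00 end Dmitri → 1
Oct 7 23:00 end Amara → 0
Oct 8 07:00 start Felix → 1
Oct 8 08:00 start Mei → 2
Oct 8 09:00 start Rohan → 3
Oct 8 10:00 end Felix → 2
Oct 8 13:00 end Rohan → 1
Oct 8 14:00 end Mei → 0
Peak is 3, at Oct 8 09:00 (Felix, Mei, Rohan).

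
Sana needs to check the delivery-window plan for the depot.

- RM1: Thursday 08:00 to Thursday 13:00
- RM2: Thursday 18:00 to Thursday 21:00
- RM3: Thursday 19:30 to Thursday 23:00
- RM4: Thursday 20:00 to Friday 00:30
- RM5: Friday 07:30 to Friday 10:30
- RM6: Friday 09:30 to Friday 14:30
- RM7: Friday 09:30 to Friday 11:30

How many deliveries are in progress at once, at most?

Sort all start/end points and keep a running count:
Thursday 08:00 start RM1 → 1
Thursday 13:00 end RM1 → 0
Thursday 18:00 start RM2 → 1
Thursday 19:30 start RM3 → 2
Thursday 20:00 start RM4 → 3
Thursday 21:00 end RM2 → 2
Thursday 23:00 end RM3 → 1
Friday 00:30 end RM4 → 0
Friday 07:30 start RM5 → 1
Friday 09:30 start RM6 → 2
Friday 09:30 start RM7 → 3
Friday 10:30 end RM5 → 2
Friday 11:30 end RM7 → 1
Friday 14:30 end RM6 → 0
Peak is 3, at Thursday 20:00 (RM2, RM3, RM4).

3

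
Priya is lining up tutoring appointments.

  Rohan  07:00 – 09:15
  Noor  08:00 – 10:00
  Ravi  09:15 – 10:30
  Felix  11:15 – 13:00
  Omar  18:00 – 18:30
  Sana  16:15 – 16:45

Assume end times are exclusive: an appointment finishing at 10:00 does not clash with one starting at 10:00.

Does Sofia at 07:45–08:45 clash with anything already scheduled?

Yes — it overlaps Noor, Rohan

Rohan: starts 07:00 before Sofia ends 08:45, and ends 09:15 after Sofia starts 07:45 → overlap.
Noor: starts 08:00 before Sofia ends 08:45, and ends 10:00 after Sofia starts 07:45 → overlap.
Ravi: starts 09:15 at or after Sofia ends 08:45 → clear.
Felix: starts 11:15 at or after Sofia ends 08:45 → clear.
Sana: starts 16:15 at or after Sofia ends 08:45 → clear.
Omar: starts 18:00 at or after Sofia ends 08:45 → clear.
Sofia overlaps Rohan, Noor.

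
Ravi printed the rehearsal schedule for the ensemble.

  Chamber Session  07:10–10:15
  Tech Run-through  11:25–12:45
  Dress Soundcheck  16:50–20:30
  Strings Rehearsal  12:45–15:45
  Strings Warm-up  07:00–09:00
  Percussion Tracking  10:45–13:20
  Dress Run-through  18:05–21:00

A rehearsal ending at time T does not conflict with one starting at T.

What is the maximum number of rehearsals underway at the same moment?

Sort all start/end points and keep a running count:
07:00 start Strings Warm-up → 1
07:10 start Chamber Session → 2
09:00 end Strings Warm-up → 1
10:15 end Chamber Session → 0
10:45 start Percussion Tracking → 1
11:25 start Tech Run-through → 2
12:45 end Tech Run-through → 1
12:45 start Strings Rehearsal → 2
13:20 end Percussion Tracking → 1
15:45 end Strings Rehearsal → 0
16:50 start Dress Soundcheck → 1
18:05 start Dress Run-through → 2
20:30 end Dress Soundcheck → 1
21:00 end Dress Run-through → 0
Peak is 2, at 07:10 (Chamber Session, Strings Warm-up).

2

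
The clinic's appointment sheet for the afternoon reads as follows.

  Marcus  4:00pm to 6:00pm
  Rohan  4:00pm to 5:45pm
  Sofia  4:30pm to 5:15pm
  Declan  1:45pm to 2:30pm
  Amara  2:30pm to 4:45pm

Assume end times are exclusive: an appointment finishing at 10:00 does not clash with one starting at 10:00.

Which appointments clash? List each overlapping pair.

Sorted by start: Declan, Amara, Marcus, Rohan, Sofia.
Amara starts exactly when Declan ends (back-to-back, no overlap), so Declan has no further overlaps.
Marcus starts before Amara ends → Amara and Marcus overlap.
Rohan starts before Amara ends → Amara and Rohan overlap.
Sofia starts before Amara ends → Amara and Sofia overlap.
Rohan starts before Marcus ends → Marcus and Rohan overlap.
Sofia starts before Marcus ends → Marcus and Sofia overlap.
Sofia starts before Rohan ends → Rohan and Sofia overlap.

Amara & Marcus, Amara & Rohan, Amara & Sofia, Marcus & Rohan, Marcus & Sofia, Rohan & Sofia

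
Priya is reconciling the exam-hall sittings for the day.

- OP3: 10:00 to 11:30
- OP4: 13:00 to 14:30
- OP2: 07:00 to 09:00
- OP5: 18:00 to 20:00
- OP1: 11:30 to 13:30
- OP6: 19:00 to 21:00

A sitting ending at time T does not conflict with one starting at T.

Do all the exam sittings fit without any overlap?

No

Sorted by start: OP2, OP3, OP1, OP4, OP5, OP6.
OP3 starts after OP2 ends, so nothing later overlaps OP2 either.
OP1 starts exactly when OP3 ends (back-to-back, no overlap), so nothing later overlaps OP3 either.
OP4 starts before OP1 ends → OP1 and OP4 overlap.
That's a conflict, so the schedule is not conflict-free.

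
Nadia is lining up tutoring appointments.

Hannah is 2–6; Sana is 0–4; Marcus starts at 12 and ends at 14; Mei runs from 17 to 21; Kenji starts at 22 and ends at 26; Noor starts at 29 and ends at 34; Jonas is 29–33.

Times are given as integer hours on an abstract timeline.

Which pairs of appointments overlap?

Two intervals overlap when each starts before the other ends.
Sorted by start: Sana, Hannah, Marcus, Mei, Kenji, Noor, Jonas.
Hannah starts before Sana ends → Sana and Hannah overlap.
Marcus starts after Sana ends, so nothing later overlaps Sana either.
Marcus starts after Hannah ends, so nothing later overlaps Hannah either.
Mei starts after Marcus ends, so nothing later overlaps Marcus either.
Kenji starts after Mei ends, so nothing later overlaps Mei either.
Noor starts after Kenji ends, so nothing later overlaps Kenji either.
Jonas starts before Noor ends → Noor and Jonas overlap.

Hannah & Sana, Jonas & Noor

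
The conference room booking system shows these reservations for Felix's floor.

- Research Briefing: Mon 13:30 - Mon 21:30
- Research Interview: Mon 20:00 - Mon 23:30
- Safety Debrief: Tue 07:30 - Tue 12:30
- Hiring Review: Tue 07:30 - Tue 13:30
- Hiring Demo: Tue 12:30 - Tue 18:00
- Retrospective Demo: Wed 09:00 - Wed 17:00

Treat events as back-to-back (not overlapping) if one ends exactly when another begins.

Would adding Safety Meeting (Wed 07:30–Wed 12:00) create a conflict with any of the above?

Research Briefing: ends Mon 21:30 at or before Safety Meeting starts Wed 07:30 → clear.
Research Interview: ends Mon 23:30 at or before Safety Meeting starts Wed 07:30 → clear.
Safety Debrief: ends Tue 12:30 at or before Safety Meeting starts Wed 07:30 → clear.
Hiring Review: ends Tue 13:30 at or before Safety Meeting starts Wed 07:30 → clear.
Hiring Demo: ends Tue 18:00 at or before Safety Meeting starts Wed 07:30 → clear.
Retrospective Demo: starts Wed 09:00 before Safety Meeting ends Wed 12:00, and ends Wed 17:00 after Safety Meeting starts Wed 07:30 → overlap.
Safety Meeting overlaps Retrospective Demo.

Yes — it overlaps Retrospective Demo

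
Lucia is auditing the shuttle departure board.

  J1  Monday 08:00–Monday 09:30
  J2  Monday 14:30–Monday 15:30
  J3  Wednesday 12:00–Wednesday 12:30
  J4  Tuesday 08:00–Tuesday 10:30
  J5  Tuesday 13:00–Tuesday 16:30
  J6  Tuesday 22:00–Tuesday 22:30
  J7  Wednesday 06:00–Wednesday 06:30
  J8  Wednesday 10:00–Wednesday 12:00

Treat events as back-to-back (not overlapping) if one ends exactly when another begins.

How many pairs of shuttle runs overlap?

0

Check each pair: they overlap iff neither finishes before the other starts.
Sorted by start: J1, J2, J4, J5, J6, J7, J8, J3.
J2 starts after J1 ends — done with J1.
J4 starts after J2 ends — done with J2.
J5 starts after J4 ends — done with J4.
J6 starts after J5 ends — done with J5.
J7 starts after J6 ends — done with J6.
J8 starts after J7 ends — done with J7.
J3 starts exactly when J8 ends (back-to-back, no overlap).
No pair overlaps.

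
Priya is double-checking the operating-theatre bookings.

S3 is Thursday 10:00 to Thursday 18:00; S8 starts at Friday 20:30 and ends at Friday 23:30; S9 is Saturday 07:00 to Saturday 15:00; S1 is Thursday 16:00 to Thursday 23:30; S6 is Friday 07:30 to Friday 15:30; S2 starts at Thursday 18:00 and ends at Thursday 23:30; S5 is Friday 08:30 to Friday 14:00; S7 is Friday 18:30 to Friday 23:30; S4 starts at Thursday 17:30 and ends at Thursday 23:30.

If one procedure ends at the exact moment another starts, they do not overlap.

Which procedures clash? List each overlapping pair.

S1 & S2, S1 & S3, S1 & S4, S2 & S4, S3 & S4, S5 & S6, S7 & S8

Check each pair: they overlap iff neither finishes before the other starts.
Sorted by start: S3, S1, S4, S2, S6, S5, S7, S8, S9.
S1 starts before S3 ends → S3 and S1 overlap.
S4 starts before S3 ends → S3 and S4 overlap.
S2 starts exactly when S3 ends (back-to-back, no overlap), so nothing later overlaps S3 either.
S4 starts before S1 ends → S1 and S4 overlap.
S2 starts before S1 ends → S1 and S2 overlap.
S6 starts after S1 ends, so nothing later overlaps S1 either.
S2 starts before S4 ends → S4 and S2 overlap.
S6 starts after S4 ends, so nothing later overlaps S4 either.
S6 starts after S2 ends, so nothing later overlaps S2 either.
S5 starts before S6 ends → S6 and S5 overlap.
S7 starts after S6 ends, so nothing later overlaps S6 either.
S7 starts after S5 ends, so nothing later overlaps S5 either.
S8 starts before S7 ends → S7 and S8 overlap.
S9 starts after S7 ends.
S9 starts after S8 ends.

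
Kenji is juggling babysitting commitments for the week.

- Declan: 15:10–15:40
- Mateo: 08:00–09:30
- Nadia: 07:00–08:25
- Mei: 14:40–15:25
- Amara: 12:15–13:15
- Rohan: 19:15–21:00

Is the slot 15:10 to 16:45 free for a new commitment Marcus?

No — it overlaps Declan, Mei

Nadia: ends 08:25 at or before Marcus starts 15:10 → clear.
Mateo: ends 09:30 at or before Marcus starts 15:10 → clear.
Amara: ends 13:15 at or before Marcus starts 15:10 → clear.
Mei: starts 14:40 before Marcus ends 16:45, and ends 15:25 after Marcus starts 15:10 → overlap.
Declan: starts 15:10 before Marcus ends 16:45, and ends 15:40 after Marcus starts 15:10 → overlap.
Rohan: starts 19:15 at or after Marcus ends 16:45 → clear.
Marcus overlaps Declan, Mei.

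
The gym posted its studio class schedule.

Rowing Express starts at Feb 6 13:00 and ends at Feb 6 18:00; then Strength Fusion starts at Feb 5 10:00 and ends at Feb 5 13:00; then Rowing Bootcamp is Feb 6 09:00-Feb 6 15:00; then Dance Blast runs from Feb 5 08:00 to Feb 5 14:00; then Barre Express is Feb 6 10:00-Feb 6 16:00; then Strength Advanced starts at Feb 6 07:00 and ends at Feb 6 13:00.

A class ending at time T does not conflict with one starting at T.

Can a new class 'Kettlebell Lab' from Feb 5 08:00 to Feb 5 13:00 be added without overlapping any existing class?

No — it overlaps Dance Blast, Strength Fusion

Dance Blast: starts Feb 5 08:00 before Kettlebell Lab ends Feb 5 13:00, and ends Feb 5 14:00 after Kettlebell Lab starts Feb 5 08:00 → overlap.
Strength Fusion: starts Feb 5 10:00 before Kettlebell Lab ends Feb 5 13:00, and ends Feb 5 13:00 after Kettlebell Lab starts Feb 5 08:00 → overlap.
Strength Advanced: starts Feb 6 07:00 at or after Kettlebell Lab ends Feb 5 13:00 → clear.
Rowing Bootcamp: starts Feb 6 09:00 at or after Kettlebell Lab ends Feb 5 13:00 → clear.
Barre Express: starts Feb 6 10:00 at or after Kettlebell Lab ends Feb 5 13:00 → clear.
Rowing Express: starts Feb 6 13:00 at or after Kettlebell Lab ends Feb 5 13:00 → clear.
Kettlebell Lab overlaps Dance Blast, Strength Fusion.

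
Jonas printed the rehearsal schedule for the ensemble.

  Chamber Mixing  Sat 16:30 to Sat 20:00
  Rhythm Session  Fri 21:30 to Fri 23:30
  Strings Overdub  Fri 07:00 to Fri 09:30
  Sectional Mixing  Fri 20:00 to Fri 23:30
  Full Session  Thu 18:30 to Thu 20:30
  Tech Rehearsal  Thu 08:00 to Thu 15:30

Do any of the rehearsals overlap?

Yes

Sorted by start: Tech Rehearsal, Full Session, Strings Overdub, Sectional Mixing, Rhythm Session, Chamber Mixing.
Full Session starts after Tech Rehearsal ends, so nothing later overlaps Tech Rehearsal either.
Strings Overdub starts after Full Session ends, so nothing later overlaps Full Session either.
Sectional Mixing starts after Strings Overdub ends, so nothing later overlaps Strings Overdub either.
Rhythm Session starts before Sectional Mixing ends → Sectional Mixing and Rhythm Session overlap.
That's a conflict, so the schedule is not conflict-free.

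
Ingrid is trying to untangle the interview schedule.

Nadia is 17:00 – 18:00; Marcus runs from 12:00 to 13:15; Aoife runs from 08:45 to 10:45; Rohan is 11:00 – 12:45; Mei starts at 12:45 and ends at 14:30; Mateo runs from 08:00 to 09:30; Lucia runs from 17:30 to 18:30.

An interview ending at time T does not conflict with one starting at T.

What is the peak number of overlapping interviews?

2

Sweep the timeline, counting +1 at each start and −1 at each end (ends before starts at a tie):
08:00 start Mateo → 1
08:45 start Aoife → 2
09:30 end Mateo → 1
10:45 end Aoife → 0
11:00 start Rohan → 1
12:00 start Marcus → 2
12:45 end Rohan → 1
12:45 start Mei → 2
13:15 end Marcus → 1
14:30 end Mei → 0
17:00 start Nadia → 1
17:30 start Lucia → 2
18:00 end Nadia → 1
18:30 end Lucia → 0
Peak is 2, at 08:45 (Aoife, Mateo).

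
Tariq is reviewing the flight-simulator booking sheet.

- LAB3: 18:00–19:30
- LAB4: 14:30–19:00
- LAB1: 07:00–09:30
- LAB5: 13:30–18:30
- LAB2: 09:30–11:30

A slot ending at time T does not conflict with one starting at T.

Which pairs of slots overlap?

LAB3 & LAB4, LAB3 & LAB5, LAB4 & LAB5

Sorted by start: LAB1, LAB2, LAB5, LAB4, LAB3.
LAB2 starts exactly when LAB1 ends (back-to-back, no overlap); LAB1 is clear from here.
LAB5 starts after LAB2 ends; LAB2 is clear from here.
LAB4 starts before LAB5 ends → LAB5 and LAB4 overlap.
LAB3 starts before LAB5 ends → LAB5 and LAB3 overlap.
LAB3 starts before LAB4 ends → LAB4 and LAB3 overlap.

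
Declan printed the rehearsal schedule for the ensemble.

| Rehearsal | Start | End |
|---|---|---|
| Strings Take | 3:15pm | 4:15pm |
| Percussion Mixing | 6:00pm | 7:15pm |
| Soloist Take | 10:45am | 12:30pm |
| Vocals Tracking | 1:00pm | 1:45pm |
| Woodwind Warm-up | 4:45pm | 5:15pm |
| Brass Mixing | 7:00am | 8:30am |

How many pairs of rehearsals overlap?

Two intervals overlap when each starts before the other ends.
Sorted by start: Brass Mixing, Soloist Take, Vocals Tracking, Strings Take, Woodwind Warm-up, Percussion Mixing.
Soloist Take starts after Brass Mixing ends — done with Brass Mixing.
Vocals Tracking starts after Soloist Take ends — done with Soloist Take.
Strings Take starts after Vocals Tracking ends — done with Vocals Tracking.
Woodwind Warm-up starts after Strings Take ends — done with Strings Take.
Percussion Mixing starts after Woodwind Warm-up ends.
No pair overlaps.

0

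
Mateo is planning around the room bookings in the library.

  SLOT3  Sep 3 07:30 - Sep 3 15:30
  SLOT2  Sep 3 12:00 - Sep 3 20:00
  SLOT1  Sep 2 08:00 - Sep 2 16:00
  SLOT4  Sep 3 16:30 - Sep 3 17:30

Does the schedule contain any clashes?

Yes

Check each pair: they overlap iff neither finishes before the other starts.
Sorted by start: SLOT1, SLOT3, SLOT2, SLOT4.
SLOT3 starts after SLOT1 ends, so nothing later overlaps SLOT1 either.
SLOT2 starts before SLOT3 ends → SLOT3 and SLOT2 overlap.
That's a conflict, so the schedule is not conflict-free.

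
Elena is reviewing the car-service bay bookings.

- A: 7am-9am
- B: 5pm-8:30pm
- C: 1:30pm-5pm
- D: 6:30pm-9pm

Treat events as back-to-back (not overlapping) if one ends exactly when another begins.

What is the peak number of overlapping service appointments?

Sort all start/end points and keep a running count:
7am start A → 1
9am end A → 0
1:30pm start C → 1
5pm end C → 0
5pm start B → 1
6:30pm start D → 2
8:30pm end B → 1
9pm end D → 0
Peak is 2, at 6:30pm (B, D).

2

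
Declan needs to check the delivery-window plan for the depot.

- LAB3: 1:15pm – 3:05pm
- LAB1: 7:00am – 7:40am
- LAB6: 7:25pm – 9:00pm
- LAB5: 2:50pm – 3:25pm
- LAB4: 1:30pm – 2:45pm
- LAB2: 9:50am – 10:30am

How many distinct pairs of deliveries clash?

2

Sorted by start: LAB1, LAB2, LAB3, LAB4, LAB5, LAB6.
LAB2 starts after LAB1 ends; LAB1 is clear from here.
LAB3 starts after LAB2 ends; LAB2 is clear from here.
LAB4 starts before LAB3 ends → LAB3 and LAB4 overlap.
LAB5 starts before LAB3 ends → LAB3 and LAB5 overlap.
LAB6 starts after LAB3 ends.
LAB5 starts after LAB4 ends; LAB4 is clear from here.
LAB6 starts after LAB5 ends.
Overlapping pairs: LAB3 & LAB4, LAB3 & LAB5 — 2 in total.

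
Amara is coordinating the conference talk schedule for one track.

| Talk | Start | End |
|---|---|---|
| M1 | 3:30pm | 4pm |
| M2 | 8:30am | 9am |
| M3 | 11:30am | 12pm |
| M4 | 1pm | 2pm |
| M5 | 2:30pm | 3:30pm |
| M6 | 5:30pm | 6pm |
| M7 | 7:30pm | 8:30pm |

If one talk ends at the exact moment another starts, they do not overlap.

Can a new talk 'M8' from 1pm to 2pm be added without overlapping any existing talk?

M2: ends 9am at or before M8 starts 1pm → clear.
M3: ends 12pm at or before M8 starts 1pm → clear.
M4: starts 1pm before M8 ends 2pm, and ends 2pm after M8 starts 1pm → overlap.
M5: starts 2:30pm at or after M8 ends 2pm → clear.
M1: starts 3:30pm at or after M8 ends 2pm → clear.
M6: starts 5:30pm at or after M8 ends 2pm → clear.
M7: starts 7:30pm at or after M8 ends 2pm → clear.
M8 overlaps M4.

No — it overlaps M4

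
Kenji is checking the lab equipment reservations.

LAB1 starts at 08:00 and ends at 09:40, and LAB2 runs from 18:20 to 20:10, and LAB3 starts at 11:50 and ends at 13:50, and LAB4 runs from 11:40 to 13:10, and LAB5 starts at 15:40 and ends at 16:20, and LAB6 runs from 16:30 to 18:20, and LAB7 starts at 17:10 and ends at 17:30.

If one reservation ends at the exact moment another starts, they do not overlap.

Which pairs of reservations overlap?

LAB3 & LAB4, LAB6 & LAB7

Sorted by start: LAB1, LAB4, LAB3, LAB5, LAB6, LAB7, LAB2.
LAB4 starts after LAB1 ends — done with LAB1.
LAB3 starts before LAB4 ends → LAB4 and LAB3 overlap.
LAB5 starts after LAB4 ends — done with LAB4.
LAB5 starts after LAB3 ends — done with LAB3.
LAB6 starts after LAB5 ends — done with LAB5.
LAB7 starts before LAB6 ends → LAB6 and LAB7 overlap.
LAB2 starts exactly when LAB6 ends (back-to-back, no overlap).
LAB2 starts after LAB7 ends.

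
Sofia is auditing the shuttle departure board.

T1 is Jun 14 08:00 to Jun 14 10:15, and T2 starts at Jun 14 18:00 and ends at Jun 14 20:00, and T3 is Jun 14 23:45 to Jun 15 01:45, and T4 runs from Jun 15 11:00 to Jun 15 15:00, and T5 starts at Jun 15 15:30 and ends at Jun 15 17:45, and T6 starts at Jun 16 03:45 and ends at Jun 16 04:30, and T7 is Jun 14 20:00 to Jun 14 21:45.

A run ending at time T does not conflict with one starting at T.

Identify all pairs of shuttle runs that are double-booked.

none

Sorted by start: T1, T2, T7, T3, T4, T5, T6.
T2 starts after T1 ends, so nothing later overlaps T1 either.
T7 starts exactly when T2 ends (back-to-back, no overlap), so nothing later overlaps T2 either.
T3 starts after T7 ends, so nothing later overlaps T7 either.
T4 starts after T3 ends, so nothing later overlaps T3 either.
T5 starts after T4 ends, so nothing later overlaps T4 either.
T6 starts after T5 ends.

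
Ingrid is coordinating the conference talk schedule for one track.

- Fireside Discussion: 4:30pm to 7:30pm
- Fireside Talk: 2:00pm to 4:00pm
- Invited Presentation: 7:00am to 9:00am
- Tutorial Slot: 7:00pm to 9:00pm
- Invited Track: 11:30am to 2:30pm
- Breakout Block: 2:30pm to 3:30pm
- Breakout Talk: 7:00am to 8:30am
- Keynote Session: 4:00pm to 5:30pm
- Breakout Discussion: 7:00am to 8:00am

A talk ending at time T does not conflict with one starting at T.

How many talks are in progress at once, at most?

3

Sort all start/end points and keep a running count:
7:00am start Breakout Discussion → 1
7:00am start Breakout Talk → 2
7:00am start Invited Presentation → 3
8:00am end Breakout Discussion → 2
8:30am end Breakout Talk → 1
9:00am end Invited Presentation → 0
11:30am start Invited Track → 1
2:00pm start Fireside Talk → 2
2:30pm end Invited Track → 1
2:30pm start Breakout Block → 2
3:30pm end Breakout Block → 1
4:00pm end Fireside Talk → 0
4:00pm start Keynote Session → 1
4:30pm start Fireside Discussion → 2
5:30pm end Keynote Session → 1
7:00pm start Tutorial Slot → 2
7:30pm end Fireside Discussion → 1
9:00pm end Tutorial Slot → 0
Peak is 3, at 7:00am (Breakout Discussion, Breakout Talk, Invited Presentation).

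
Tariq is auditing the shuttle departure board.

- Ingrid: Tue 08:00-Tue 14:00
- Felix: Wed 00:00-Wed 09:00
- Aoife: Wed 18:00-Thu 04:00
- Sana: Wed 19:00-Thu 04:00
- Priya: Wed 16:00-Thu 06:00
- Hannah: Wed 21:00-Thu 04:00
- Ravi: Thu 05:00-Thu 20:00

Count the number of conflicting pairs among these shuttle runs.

7

Sorted by start: Ingrid, Felix, Priya, Aoife, Sana, Hannah, Ravi.
Felix starts after Ingrid ends; Ingrid is clear from here.
Priya starts after Felix ends; Felix is clear from here.
Aoife starts before Priya ends → Priya and Aoife overlap.
Sana starts before Priya ends → Priya and Sana overlap.
Hannah starts before Priya ends → Priya and Hannah overlap.
Ravi starts before Priya ends → Priya and Ravi overlap.
Sana starts before Aoife ends → Aoife and Sana overlap.
Hannah starts before Aoife ends → Aoife and Hannah overlap.
Ravi starts after Aoife ends.
Hannah starts before Sana ends → Sana and Hannah overlap.
Ravi starts after Sana ends.
Ravi starts after Hannah ends.
Overlapping pairs: Aoife & Hannah, Aoife & Priya, Aoife & Sana, Hannah & Priya, Hannah & Sana, Priya & Ravi, Priya & Sana — 7 in total.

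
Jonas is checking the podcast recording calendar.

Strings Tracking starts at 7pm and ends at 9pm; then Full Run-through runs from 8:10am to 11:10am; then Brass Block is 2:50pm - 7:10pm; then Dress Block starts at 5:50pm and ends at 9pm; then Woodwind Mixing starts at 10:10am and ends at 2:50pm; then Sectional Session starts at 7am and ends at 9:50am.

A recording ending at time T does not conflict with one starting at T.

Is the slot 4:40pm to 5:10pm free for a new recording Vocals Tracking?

Sectional Session: ends 9:50am at or before Vocals Tracking starts 4:40pm → clear.
Full Run-through: ends 11:10am at or before Vocals Tracking starts 4:40pm → clear.
Woodwind Mixing: ends 2:50pm at or before Vocals Tracking starts 4:40pm → clear.
Brass Block: starts 2:50pm before Vocals Tracking ends 5:10pm, and ends 7:10pm after Vocals Tracking starts 4:40pm → overlap.
Dress Block: starts 5:50pm at or after Vocals Tracking ends 5:10pm → clear.
Strings Tracking: starts 7pm at or after Vocals Tracking ends 5:10pm → clear.
Vocals Tracking overlaps Brass Block.

No — it overlaps Brass Block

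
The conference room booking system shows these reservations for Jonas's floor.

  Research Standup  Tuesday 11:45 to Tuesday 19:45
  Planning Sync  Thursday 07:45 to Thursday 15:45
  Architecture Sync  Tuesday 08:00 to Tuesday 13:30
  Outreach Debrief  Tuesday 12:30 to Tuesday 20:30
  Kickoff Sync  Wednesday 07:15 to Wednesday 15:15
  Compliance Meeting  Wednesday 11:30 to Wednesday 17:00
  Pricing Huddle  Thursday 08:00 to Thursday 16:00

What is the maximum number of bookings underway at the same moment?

3

Sweep the timeline, counting +1 at each start and −1 at each end (ends before starts at a tie):
Tuesday 08:00 start Architecture Sync → 1
Tuesday 11:45 start Research Standup → 2
Tuesday 12:30 start Outreach Debrief → 3
Tuesday 13:30 end Architecture Sync → 2
Tuesday 19:45 end Research Standup → 1
Tuesday 20:30 end Outreach Debrief → 0
Wednesday 07:15 start Kickoff Sync → 1
Wednesday 11:30 start Compliance Meeting → 2
Wednesday 15:15 end Kickoff Sync → 1
Wednesday 17:00 end Compliance Meeting → 0
Thursday 07:45 start Planning Sync → 1
Thursday 08:00 start Pricing Huddle → 2
Thursday 15:45 end Planning Sync → 1
Thursday 16:00 end Pricing Huddle → 0
Peak is 3, at Tuesday 12:30 (Architecture Sync, Outreach Debrief, Research Standup).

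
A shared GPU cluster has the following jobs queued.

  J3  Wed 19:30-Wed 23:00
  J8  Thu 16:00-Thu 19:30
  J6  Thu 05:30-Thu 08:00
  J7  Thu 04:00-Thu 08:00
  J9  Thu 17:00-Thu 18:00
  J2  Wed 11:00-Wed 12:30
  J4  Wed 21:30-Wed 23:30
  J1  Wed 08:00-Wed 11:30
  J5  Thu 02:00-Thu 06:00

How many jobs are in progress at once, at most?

Sweep the timeline, counting +1 at each start and −1 at each end (ends before starts at a tie):
Wed 08:00 start J1 → 1
Wed 11:00 start J2 → 2
Wed 11:30 end J1 → 1
Wed 12:30 end J2 → 0
Wed 19:30 start J3 → 1
Wed 21:30 start J4 → 2
Wed 23:00 end J3 → 1
Wed 23:30 end J4 → 0
Thu 02:00 start J5 → 1
Thu 04:00 start J7 → 2
Thu 05:30 start J6 → 3
Thu 06:00 end J5 → 2
Thu 08:00 end J6 → 1
Thu 08:00 end J7 → 0
Thu 16:00 start J8 → 1
Thu 17:00 start J9 → 2
Thu 18:00 end J9 → 1
Thu 19:30 end J8 → 0
Peak is 3, at Thu 05:30 (J5, J6, J7).

3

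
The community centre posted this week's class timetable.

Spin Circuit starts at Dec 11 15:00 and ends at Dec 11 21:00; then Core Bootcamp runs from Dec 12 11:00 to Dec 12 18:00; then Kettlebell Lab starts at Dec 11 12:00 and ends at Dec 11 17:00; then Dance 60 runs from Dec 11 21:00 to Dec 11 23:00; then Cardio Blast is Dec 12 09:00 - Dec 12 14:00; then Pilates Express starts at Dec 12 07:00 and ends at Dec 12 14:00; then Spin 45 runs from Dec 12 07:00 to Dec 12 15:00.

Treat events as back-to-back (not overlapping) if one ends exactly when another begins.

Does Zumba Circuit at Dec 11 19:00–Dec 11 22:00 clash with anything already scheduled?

Yes — it overlaps Dance 60, Spin Circuit

Kettlebell Lab: ends Dec 11 17:00 at or before Zumba Circuit starts Dec 11 19:00 → clear.
Spin Circuit: starts Dec 11 15:00 before Zumba Circuit ends Dec 11 22:00, and ends Dec 11 21:00 after Zumba Circuit starts Dec 11 19:00 → overlap.
Dance 60: starts Dec 11 21:00 before Zumba Circuit ends Dec 11 22:00, and ends Dec 11 23:00 after Zumba Circuit starts Dec 11 19:00 → overlap.
Pilates Express: starts Dec 12 07:00 at or after Zumba Circuit ends Dec 11 22:00 → clear.
Spin 45: starts Dec 12 07:00 at or after Zumba Circuit ends Dec 11 22:00 → clear.
Cardio Blast: starts Dec 12 09:00 at or after Zumba Circuit ends Dec 11 22:00 → clear.
Core Bootcamp: starts Dec 12 11:00 at or after Zumba Circuit ends Dec 11 22:00 → clear.
Zumba Circuit overlaps Spin Circuit, Dance 60.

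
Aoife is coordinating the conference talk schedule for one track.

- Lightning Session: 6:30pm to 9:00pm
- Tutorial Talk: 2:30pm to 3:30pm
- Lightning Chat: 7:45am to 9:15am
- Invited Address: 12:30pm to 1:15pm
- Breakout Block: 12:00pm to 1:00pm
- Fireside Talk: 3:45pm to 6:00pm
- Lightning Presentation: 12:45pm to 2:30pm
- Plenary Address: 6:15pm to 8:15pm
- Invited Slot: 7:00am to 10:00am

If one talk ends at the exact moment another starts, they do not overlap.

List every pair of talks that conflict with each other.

Breakout Block & Invited Address, Breakout Block & Lightning Presentation, Invited Address & Lightning Presentation, Invited Slot & Lightning Chat, Lightning Session & Plenary Address

Sorted by start: Invited Slot, Lightning Chat, Breakout Block, Invited Address, Lightning Presentation, Tutorial Talk, Fireside Talk, Plenary Address, Lightning Session.
Lightning Chat starts before Invited Slot ends → Invited Slot and Lightning Chat overlap.
Breakout Block starts after Invited Slot ends — done with Invited Slot.
Breakout Block starts after Lightning Chat ends — done with Lightning Chat.
Invited Address starts before Breakout Block ends → Breakout Block and Invited Address overlap.
Lightning Presentation starts before Breakout Block ends → Breakout Block and Lightning Presentation overlap.
Tutorial Talk starts after Breakout Block ends — done with Breakout Block.
Lightning Presentation starts before Invited Address ends → Invited Address and Lightning Presentation overlap.
Tutorial Talk starts after Invited Address ends — done with Invited Address.
Tutorial Talk starts exactly when Lightning Presentation ends (back-to-back, no overlap) — done with Lightning Presentation.
Fireside Talk starts after Tutorial Talk ends — done with Tutorial Talk.
Plenary Address starts after Fireside Talk ends — done with Fireside Talk.
Lightning Session starts before Plenary Address ends → Plenary Address and Lightning Session overlap.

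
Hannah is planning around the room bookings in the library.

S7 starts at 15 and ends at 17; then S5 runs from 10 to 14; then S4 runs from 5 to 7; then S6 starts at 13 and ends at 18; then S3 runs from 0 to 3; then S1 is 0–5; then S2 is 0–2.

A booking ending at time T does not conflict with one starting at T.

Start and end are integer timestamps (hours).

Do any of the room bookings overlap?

Sorted by start: S1, S2, S3, S4, S5, S6, S7.
S2 starts before S1 ends → S1 and S2 overlap.
That's a conflict, so the schedule is not conflict-free.

Yes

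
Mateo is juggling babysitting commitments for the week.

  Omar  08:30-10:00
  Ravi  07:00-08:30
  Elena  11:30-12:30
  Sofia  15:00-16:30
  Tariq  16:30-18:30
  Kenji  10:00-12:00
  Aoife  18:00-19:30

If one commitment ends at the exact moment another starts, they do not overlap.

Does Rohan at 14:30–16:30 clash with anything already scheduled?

Ravi: ends 08:30 at or before Rohan starts 14:30 → clear.
Omar: ends 10:00 at or before Rohan starts 14:30 → clear.
Kenji: ends 12:00 at or before Rohan starts 14:30 → clear.
Elena: ends 12:30 at or before Rohan starts 14:30 → clear.
Sofia: starts 15:00 before Rohan ends 16:30, and ends 16:30 after Rohan starts 14:30 → overlap.
Tariq: starts 16:30 at or after Rohan ends 16:30 → clear.
Aoife: starts 18:00 at or after Rohan ends 16:30 → clear.
Rohan overlaps Sofia.

Yes — it overlaps Sofia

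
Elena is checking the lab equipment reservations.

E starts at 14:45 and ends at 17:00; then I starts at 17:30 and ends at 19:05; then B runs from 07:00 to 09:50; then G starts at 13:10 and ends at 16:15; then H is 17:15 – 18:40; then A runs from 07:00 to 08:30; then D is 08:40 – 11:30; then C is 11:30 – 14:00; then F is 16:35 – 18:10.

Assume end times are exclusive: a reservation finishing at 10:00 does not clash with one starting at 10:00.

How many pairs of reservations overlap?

Sorted by start: A, B, D, C, G, E, F, H, I.
B starts before A ends → A and B overlap.
D starts after A ends — done with A.
D starts before B ends → B and D overlap.
C starts after B ends — done with B.
C starts exactly when D ends (back-to-back, no overlap) — done with D.
G starts before C ends → C and G overlap.
E starts after C ends — done with C.
E starts before G ends → G and E overlap.
F starts after G ends — done with G.
F starts before E ends → E and F overlap.
H starts after E ends — done with E.
H starts before F ends → F and H overlap.
I starts before F ends → F and I overlap.
I starts before H ends → H and I overlap.
Overlapping pairs: A & B, B & D, C & G, E & F, E & G, F & H, F & I, H & I — 8 in total.

8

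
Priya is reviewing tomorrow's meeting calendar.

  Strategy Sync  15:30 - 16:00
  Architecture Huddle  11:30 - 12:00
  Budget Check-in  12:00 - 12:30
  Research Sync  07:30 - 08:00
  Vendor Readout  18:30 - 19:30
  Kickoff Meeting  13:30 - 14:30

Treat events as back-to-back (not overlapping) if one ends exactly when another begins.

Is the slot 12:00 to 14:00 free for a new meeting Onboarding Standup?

No — it overlaps Budget Check-in, Kickoff Meeting

Research Sync: ends 08:00 at or before Onboarding Standup starts 12:00 → clear.
Architecture Huddle: ends 12:00 at or before Onboarding Standup starts 12:00 → clear.
Budget Check-in: starts 12:00 before Onboarding Standup ends 14:00, and ends 12:30 after Onboarding Standup starts 12:00 → overlap.
Kickoff Meeting: starts 13:30 before Onboarding Standup ends 14:00, and ends 14:30 after Onboarding Standup starts 12:00 → overlap.
Strategy Sync: starts 15:30 at or after Onboarding Standup ends 14:00 → clear.
Vendor Readout: starts 18:30 at or after Onboarding Standup ends 14:00 → clear.
Onboarding Standup overlaps Budget Check-in, Kickoff Meeting.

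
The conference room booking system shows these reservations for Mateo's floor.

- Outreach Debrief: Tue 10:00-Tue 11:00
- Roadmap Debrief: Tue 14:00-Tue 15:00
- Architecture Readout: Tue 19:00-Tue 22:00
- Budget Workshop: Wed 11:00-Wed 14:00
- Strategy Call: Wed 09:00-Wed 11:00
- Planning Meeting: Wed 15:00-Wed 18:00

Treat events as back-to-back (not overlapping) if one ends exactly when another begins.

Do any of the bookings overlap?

Sorted by start: Outreach Debrief, Roadmap Debrief, Architecture Readout, Strategy Call, Budget Workshop, Planning Meeting.
Roadmap Debrief starts after Outreach Debrief ends — done with Outreach Debrief.
Architecture Readout starts after Roadmap Debrief ends — done with Roadmap Debrief.
Strategy Call starts after Architecture Readout ends — done with Architecture Readout.
Budget Workshop starts exactly when Strategy Call ends (back-to-back, no overlap) — done with Strategy Call.
Planning Meeting starts after Budget Workshop ends.
Every pair is clear; the schedule has no overlaps.

No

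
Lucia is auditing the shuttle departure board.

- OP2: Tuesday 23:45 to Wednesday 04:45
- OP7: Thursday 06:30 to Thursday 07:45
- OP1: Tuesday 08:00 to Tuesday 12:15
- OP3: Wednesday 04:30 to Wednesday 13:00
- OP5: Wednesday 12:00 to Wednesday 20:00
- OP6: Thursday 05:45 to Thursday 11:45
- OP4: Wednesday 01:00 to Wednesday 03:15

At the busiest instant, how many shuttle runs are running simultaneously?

Sort all start/end points and keep a running count:
Tuesday 08:00 start OP1 → 1
Tuesday 12:15 end OP1 → 0
Tuesday 23:45 start OP2 → 1
Wednesday 01:00 start OP4 → 2
Wednesday 03:15 end OP4 → 1
Wednesday 04:30 start OP3 → 2
Wednesday 04:45 end OP2 → 1
Wednesday 12:00 start OP5 → 2
Wednesday 13:00 end OP3 → 1
Wednesday 20:00 end OP5 → 0
Thursday 05:45 start OP6 → 1
Thursday 06:30 start OP7 → 2
Thursday 07:45 end OP7 → 1
Thursday 11:45 end OP6 → 0
Peak is 2, at Wednesday 01:00 (OP2, OP4).

2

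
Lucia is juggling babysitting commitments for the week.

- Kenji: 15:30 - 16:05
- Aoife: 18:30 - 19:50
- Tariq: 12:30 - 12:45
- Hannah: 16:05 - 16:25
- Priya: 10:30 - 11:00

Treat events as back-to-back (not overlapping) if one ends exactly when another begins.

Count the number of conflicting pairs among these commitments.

0

Sorted by start: Priya, Tariq, Kenji, Hannah, Aoife.
Tariq starts after Priya ends; Priya is clear from here.
Kenji starts after Tariq ends; Tariq is clear from here.
Hannah starts exactly when Kenji ends (back-to-back, no overlap); Kenji is clear from here.
Aoife starts after Hannah ends.
No pair overlaps.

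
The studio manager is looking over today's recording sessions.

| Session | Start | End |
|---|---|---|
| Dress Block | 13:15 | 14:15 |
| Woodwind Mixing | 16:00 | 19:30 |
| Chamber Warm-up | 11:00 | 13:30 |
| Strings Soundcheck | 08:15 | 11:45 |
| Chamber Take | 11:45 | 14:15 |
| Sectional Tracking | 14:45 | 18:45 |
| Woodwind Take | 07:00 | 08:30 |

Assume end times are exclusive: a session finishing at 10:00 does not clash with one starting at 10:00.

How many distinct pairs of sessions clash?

Check each pair: they overlap iff neither finishes before the other starts.
Sorted by start: Woodwind Take, Strings Soundcheck, Chamber Warm-up, Chamber Take, Dress Block, Sectional Tracking, Woodwind Mixing.
Strings Soundcheck starts before Woodwind Take ends → Woodwind Take and Strings Soundcheck overlap.
Chamber Warm-up starts after Woodwind Take ends — done with Woodwind Take.
Chamber Warm-up starts before Strings Soundcheck ends → Strings Soundcheck and Chamber Warm-up overlap.
Chamber Take starts exactly when Strings Soundcheck ends (back-to-back, no overlap) — done with Strings Soundcheck.
Chamber Take starts before Chamber Warm-up ends → Chamber Warm-up and Chamber Take overlap.
Dress Block starts before Chamber Warm-up ends → Chamber Warm-up and Dress Block overlap.
Sectional Tracking starts after Chamber Warm-up ends — done with Chamber Warm-up.
Dress Block starts before Chamber Take ends → Chamber Take and Dress Block overlap.
Sectional Tracking starts after Chamber Take ends — done with Chamber Take.
Sectional Tracking starts after Dress Block ends — done with Dress Block.
Woodwind Mixing starts before Sectional Tracking ends → Sectional Tracking and Woodwind Mixing overlap.
Overlapping pairs: Chamber Take & Chamber Warm-up, Chamber Take & Dress Block, Chamber Warm-up & Dress Block, Chamber Warm-up & Strings Soundcheck, Sectional Tracking & Woodwind Mixing, Strings Soundcheck & Woodwind Take — 6 in total.

6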